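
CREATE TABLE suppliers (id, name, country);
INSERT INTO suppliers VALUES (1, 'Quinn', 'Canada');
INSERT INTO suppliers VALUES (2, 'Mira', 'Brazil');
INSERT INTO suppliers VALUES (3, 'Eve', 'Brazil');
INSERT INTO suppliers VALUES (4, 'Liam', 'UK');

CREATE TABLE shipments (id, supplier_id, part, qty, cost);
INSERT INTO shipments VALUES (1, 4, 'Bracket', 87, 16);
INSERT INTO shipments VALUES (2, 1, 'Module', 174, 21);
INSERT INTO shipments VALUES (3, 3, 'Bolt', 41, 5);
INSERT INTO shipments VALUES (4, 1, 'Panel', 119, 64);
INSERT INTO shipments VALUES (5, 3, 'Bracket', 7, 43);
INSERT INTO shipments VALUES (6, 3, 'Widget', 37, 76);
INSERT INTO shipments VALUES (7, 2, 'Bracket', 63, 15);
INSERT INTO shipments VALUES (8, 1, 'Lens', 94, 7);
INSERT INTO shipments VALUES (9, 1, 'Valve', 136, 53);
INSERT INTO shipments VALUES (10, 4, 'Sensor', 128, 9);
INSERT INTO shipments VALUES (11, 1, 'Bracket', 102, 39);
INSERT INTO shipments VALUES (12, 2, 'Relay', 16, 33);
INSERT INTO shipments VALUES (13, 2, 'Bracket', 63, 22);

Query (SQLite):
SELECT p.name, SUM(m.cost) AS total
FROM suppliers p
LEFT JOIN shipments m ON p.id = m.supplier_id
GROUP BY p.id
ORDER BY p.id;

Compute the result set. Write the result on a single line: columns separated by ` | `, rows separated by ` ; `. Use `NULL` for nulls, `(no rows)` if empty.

Quinn | 184 ; Mira | 70 ; Eve | 124 ; Liam | 25

LEFT JOIN keeps every suppliers row; unmatched ones get NULL for shipments columns.
Group by suppliers.id and compute SUM(m.cost). SUM over an all-NULL group is NULL.
  1: ids {2, 4, 8, 9, 11} → SUM(m.cost)=184
  2: ids {7, 12, 13} → SUM(m.cost)=70
  3: ids {3, 5, 6} → SUM(m.cost)=124
  4: ids {1, 10} → SUM(m.cost)=25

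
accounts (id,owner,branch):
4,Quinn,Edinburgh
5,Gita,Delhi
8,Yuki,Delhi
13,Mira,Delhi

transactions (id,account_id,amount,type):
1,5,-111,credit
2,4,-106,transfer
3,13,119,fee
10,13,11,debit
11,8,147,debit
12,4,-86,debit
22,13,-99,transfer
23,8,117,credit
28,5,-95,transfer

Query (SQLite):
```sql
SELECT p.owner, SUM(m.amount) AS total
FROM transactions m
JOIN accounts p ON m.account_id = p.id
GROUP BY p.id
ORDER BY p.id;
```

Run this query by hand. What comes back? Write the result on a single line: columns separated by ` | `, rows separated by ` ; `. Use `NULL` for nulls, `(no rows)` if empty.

Join each transactions row to its accounts via account_id.
Group joined rows by accounts.id; compute SUM(m.amount) per group.
  4: ids {2, 12} → SUM(m.amount)=-192
  5: ids {1, 28} → SUM(m.amount)=-206
  8: ids {11, 23} → SUM(m.amount)=264
  13: ids {3, 10, 22} → SUM(m.amount)=31

Quinn | -192 ; Gita | -206 ; Yuki | 264 ; Mira | 31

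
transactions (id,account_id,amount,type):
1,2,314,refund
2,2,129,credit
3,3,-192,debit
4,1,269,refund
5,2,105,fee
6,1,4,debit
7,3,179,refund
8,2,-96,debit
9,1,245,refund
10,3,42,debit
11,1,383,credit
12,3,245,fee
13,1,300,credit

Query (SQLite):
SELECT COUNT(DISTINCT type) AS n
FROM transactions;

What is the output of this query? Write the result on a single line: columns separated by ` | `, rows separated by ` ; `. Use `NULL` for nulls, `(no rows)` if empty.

4

Count distinct non-NULL type values.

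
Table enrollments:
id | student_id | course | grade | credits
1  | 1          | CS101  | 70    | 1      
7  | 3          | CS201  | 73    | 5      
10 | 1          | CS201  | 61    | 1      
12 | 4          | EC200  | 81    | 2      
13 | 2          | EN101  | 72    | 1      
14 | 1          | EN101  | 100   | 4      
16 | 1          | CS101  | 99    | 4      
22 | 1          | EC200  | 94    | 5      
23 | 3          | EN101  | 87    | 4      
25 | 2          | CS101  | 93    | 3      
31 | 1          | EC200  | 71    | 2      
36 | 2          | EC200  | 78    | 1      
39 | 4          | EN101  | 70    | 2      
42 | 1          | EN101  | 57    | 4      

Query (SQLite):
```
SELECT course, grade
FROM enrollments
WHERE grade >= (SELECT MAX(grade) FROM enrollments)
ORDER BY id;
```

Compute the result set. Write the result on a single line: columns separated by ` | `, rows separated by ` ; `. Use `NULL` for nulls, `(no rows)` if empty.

Scalar subquery: MAX(grade) over all enrollments rows = 100.
Keep rows where grade >= that value.

EN101 | 100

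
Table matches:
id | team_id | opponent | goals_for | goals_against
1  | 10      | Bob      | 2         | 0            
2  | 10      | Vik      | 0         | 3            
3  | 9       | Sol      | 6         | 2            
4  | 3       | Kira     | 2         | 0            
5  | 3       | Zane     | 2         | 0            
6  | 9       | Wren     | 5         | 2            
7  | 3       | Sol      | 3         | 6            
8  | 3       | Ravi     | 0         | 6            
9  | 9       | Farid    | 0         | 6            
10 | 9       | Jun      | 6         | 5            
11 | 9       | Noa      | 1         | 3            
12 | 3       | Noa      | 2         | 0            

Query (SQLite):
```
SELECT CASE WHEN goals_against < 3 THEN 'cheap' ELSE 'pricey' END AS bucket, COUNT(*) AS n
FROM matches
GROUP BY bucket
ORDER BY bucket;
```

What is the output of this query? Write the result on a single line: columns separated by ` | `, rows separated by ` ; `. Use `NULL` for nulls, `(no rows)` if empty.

cheap | 6 ; pricey | 6

Bucket rows by goals_against < 3 → 'cheap' else 'pricey'; count each bucket.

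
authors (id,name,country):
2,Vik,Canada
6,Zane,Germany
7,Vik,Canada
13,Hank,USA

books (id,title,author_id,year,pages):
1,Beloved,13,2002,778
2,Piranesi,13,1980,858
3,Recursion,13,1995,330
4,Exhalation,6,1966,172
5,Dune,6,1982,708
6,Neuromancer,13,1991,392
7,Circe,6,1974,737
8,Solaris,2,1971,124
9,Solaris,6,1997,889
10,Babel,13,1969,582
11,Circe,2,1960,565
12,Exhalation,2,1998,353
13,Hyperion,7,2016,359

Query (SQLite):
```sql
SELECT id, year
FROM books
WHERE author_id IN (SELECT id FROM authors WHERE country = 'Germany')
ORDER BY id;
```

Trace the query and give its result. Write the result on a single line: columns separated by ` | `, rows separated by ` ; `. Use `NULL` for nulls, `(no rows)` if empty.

Inner query: authors.id where country = 'Germany'.
Outer: keep books rows whose author_id is in that set.
Inner query → {6}

4 | 1966 ; 5 | 1982 ; 7 | 1974 ; 9 | 1997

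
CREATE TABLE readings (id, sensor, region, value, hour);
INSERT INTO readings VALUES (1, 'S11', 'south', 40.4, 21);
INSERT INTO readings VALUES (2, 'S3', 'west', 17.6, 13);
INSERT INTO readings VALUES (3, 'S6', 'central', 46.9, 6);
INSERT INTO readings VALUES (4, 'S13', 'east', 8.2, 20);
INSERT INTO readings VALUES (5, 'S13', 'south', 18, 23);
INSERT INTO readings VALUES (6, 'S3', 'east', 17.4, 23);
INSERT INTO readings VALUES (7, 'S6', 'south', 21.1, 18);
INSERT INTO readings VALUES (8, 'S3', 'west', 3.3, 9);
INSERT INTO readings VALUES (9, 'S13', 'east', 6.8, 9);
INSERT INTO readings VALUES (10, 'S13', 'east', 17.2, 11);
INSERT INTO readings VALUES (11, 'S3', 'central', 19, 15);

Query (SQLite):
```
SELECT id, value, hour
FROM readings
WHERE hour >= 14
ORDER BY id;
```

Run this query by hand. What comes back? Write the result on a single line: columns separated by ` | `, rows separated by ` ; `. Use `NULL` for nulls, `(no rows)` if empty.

1 | 40.4 | 21 ; 4 | 8.2 | 20 ; 5 | 18 | 23 ; 6 | 17.4 | 23 ; 7 | 21.1 | 18 ; 11 | 19 | 15

hour >= 14: ids {1, 4, 5, 6, 7, 11}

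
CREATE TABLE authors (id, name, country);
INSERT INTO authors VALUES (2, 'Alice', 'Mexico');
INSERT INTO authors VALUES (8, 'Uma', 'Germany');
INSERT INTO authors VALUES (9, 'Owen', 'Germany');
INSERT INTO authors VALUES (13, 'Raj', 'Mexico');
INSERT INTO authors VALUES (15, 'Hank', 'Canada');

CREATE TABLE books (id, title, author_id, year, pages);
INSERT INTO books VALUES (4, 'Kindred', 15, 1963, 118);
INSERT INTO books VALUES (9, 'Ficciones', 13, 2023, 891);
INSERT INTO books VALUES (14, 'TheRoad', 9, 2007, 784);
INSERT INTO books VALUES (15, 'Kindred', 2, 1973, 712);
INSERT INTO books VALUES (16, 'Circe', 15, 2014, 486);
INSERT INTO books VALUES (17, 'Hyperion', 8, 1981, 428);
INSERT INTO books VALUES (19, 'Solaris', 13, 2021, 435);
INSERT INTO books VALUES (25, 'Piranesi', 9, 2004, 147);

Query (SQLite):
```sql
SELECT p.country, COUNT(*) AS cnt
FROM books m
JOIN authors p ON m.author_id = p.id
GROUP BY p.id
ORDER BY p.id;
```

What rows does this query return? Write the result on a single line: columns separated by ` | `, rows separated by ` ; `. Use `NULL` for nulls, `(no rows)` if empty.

Mexico | 1 ; Germany | 1 ; Germany | 2 ; Mexico | 2 ; Canada | 2

Join each books row to its authors via author_id.
Group joined rows by authors.id; compute COUNT(*) per group.
  2: ids {15} → COUNT(*)=1
  8: ids {17} → COUNT(*)=1
  9: ids {14, 25} → COUNT(*)=2
  13: ids {9, 19} → COUNT(*)=2
  15: ids {4, 16} → COUNT(*)=2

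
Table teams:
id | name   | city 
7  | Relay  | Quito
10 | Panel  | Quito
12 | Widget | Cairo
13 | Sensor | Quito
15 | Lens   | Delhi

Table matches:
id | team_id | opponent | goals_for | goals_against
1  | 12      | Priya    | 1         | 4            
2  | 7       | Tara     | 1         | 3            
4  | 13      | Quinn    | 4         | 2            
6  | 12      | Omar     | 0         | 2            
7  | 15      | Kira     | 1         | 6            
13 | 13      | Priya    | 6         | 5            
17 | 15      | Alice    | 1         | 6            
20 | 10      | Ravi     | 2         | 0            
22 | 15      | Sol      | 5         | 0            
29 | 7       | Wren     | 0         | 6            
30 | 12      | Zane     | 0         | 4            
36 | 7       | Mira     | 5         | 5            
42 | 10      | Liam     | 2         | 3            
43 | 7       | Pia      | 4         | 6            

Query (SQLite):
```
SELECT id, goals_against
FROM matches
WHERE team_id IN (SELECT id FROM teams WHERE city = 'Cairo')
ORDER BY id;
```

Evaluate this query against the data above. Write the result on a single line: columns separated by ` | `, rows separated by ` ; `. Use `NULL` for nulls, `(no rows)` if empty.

Inner query: teams.id where city = 'Cairo'.
Outer: keep matches rows whose team_id is in that set.
Inner query → {12}

1 | 4 ; 6 | 2 ; 30 | 4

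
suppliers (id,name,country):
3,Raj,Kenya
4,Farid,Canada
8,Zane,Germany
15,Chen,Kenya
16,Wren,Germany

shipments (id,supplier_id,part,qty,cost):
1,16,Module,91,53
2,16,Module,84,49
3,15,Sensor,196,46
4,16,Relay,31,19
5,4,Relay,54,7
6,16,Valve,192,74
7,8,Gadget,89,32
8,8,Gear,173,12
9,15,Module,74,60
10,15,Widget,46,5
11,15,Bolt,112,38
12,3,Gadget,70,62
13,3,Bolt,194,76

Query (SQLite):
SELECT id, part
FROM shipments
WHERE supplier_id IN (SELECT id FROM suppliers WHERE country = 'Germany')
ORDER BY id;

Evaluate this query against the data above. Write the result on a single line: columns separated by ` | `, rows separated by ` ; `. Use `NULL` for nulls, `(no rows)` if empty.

Inner query: suppliers.id where country = 'Germany'.
Outer: keep shipments rows whose supplier_id is in that set.
Inner query → {8, 16}

1 | Module ; 2 | Module ; 4 | Relay ; 6 | Valve ; 7 | Gadget ; 8 | Gear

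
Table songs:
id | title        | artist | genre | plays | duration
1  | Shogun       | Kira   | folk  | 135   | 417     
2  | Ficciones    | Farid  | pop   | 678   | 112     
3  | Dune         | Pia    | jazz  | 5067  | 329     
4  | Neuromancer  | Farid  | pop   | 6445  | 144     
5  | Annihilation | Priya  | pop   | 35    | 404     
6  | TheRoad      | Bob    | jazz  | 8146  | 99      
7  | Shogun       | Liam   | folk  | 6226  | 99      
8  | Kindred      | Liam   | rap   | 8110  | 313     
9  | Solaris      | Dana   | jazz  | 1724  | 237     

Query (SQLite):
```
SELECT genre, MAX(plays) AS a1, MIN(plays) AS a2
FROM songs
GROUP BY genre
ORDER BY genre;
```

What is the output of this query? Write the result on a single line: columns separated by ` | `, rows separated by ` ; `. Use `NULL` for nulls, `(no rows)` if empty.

folk | 6226 | 135 ; jazz | 8146 | 1724 ; pop | 6445 | 35 ; rap | 8110 | 8110

Group songs by genre.
Per group compute: MAX(plays), MIN(plays).
  folk: ids {1, 7} → MAX(plays)=6226, MIN(plays)=135
  jazz: ids {3, 6, 9} → MAX(plays)=8146, MIN(plays)=1724
  pop: ids {2, 4, 5} → MAX(plays)=6445, MIN(plays)=35
  rap: ids {8} → MAX(plays)=8110, MIN(plays)=8110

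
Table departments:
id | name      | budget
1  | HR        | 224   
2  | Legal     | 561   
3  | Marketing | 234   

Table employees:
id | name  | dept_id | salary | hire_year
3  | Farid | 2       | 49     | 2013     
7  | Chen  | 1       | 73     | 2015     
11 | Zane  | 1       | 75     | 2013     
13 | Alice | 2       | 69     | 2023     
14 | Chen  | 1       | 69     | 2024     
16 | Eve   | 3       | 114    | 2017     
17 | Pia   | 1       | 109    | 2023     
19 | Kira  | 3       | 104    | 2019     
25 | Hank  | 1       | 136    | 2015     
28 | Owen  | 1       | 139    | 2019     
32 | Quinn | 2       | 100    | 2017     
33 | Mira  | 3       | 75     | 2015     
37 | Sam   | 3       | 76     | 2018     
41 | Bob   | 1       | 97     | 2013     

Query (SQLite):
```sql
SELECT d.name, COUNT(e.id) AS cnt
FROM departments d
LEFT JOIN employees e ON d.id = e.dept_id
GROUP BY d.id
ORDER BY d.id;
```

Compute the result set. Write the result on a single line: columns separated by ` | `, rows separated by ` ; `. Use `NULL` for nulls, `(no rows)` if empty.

HR | 7 ; Legal | 3 ; Marketing | 4

LEFT JOIN keeps every departments row; unmatched ones get NULL for employees columns.
Group by departments.id and compute COUNT(e.id). COUNT(col) of an all-NULL group is 0.
  1: ids {7, 11, 14, 17, 25, 28, 41} → COUNT(e.id)=7
  2: ids {3, 13, 32} → COUNT(e.id)=3
  3: ids {16, 19, 33, 37} → COUNT(e.id)=4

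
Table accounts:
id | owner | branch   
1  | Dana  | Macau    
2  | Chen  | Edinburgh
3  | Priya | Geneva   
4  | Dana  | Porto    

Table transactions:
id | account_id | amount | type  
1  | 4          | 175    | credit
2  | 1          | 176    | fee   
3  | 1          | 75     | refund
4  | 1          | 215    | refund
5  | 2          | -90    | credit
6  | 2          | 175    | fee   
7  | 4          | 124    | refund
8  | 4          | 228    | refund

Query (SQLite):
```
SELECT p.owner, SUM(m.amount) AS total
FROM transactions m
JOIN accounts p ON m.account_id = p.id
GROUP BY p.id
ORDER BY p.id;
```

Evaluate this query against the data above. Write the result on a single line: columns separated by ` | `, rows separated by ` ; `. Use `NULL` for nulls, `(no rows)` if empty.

Dana | 466 ; Chen | 85 ; Dana | 527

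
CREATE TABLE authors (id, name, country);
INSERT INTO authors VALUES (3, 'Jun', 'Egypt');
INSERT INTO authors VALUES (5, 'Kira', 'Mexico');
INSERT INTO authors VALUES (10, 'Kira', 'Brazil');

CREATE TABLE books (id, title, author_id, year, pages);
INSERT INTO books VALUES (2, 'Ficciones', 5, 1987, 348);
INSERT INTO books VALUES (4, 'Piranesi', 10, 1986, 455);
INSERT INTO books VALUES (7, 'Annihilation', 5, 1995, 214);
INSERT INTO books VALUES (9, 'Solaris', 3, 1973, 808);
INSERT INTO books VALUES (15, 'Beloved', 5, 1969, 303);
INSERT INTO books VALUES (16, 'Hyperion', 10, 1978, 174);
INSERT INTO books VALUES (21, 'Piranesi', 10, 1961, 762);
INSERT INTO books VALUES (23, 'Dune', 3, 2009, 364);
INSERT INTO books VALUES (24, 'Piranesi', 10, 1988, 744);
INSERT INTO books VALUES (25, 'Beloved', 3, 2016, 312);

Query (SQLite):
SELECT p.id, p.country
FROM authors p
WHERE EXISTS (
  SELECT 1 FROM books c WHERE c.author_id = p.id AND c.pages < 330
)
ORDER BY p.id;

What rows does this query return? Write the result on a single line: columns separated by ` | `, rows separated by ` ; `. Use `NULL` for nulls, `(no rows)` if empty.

3 | Egypt ; 5 | Mexico ; 10 | Brazil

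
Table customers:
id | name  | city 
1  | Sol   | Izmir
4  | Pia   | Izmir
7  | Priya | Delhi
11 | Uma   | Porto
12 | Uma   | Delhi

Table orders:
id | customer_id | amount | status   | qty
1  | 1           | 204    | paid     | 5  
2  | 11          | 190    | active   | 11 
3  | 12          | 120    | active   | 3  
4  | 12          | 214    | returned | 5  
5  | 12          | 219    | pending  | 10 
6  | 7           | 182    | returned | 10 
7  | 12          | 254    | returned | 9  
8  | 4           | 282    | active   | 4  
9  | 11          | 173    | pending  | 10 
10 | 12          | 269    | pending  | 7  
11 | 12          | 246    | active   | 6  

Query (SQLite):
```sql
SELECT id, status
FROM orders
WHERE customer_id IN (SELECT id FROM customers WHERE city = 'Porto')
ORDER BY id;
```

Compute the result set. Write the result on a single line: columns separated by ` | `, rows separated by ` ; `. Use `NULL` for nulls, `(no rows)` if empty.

2 | active ; 9 | pending

Inner query: customers.id where city = 'Porto'.
Outer: keep orders rows whose customer_id is in that set.
Inner query → {11}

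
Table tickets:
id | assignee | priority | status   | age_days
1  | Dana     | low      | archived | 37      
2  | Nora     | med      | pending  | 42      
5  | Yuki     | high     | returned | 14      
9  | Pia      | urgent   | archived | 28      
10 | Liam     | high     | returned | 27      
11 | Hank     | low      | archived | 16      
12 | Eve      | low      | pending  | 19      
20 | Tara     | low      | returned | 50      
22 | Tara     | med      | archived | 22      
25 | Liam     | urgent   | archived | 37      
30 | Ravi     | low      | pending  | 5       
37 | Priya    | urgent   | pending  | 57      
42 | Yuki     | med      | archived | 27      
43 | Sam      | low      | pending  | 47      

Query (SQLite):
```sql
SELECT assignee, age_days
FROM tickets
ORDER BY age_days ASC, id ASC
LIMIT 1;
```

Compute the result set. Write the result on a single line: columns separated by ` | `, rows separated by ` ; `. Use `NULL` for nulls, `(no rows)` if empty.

Ravi | 5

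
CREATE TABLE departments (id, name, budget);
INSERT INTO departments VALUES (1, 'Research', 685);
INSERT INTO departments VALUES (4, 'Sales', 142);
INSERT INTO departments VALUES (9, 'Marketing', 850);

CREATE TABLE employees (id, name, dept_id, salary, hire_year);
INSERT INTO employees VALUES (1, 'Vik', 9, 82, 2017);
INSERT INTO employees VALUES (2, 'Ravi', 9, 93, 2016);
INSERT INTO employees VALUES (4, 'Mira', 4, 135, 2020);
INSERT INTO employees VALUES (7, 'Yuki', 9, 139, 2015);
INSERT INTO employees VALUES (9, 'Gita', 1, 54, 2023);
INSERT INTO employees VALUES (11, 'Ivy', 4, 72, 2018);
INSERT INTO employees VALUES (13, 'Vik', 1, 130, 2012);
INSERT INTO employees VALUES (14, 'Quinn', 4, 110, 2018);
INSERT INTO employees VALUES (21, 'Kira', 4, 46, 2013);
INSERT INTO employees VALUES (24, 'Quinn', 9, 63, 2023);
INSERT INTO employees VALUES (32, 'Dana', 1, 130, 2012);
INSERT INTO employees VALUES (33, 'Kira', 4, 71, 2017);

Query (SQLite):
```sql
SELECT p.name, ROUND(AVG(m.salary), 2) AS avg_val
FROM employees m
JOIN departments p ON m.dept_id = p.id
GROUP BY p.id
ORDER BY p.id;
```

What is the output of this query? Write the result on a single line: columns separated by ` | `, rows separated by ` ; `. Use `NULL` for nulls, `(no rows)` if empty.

Research | 104.67 ; Sales | 86.8 ; Marketing | 94.25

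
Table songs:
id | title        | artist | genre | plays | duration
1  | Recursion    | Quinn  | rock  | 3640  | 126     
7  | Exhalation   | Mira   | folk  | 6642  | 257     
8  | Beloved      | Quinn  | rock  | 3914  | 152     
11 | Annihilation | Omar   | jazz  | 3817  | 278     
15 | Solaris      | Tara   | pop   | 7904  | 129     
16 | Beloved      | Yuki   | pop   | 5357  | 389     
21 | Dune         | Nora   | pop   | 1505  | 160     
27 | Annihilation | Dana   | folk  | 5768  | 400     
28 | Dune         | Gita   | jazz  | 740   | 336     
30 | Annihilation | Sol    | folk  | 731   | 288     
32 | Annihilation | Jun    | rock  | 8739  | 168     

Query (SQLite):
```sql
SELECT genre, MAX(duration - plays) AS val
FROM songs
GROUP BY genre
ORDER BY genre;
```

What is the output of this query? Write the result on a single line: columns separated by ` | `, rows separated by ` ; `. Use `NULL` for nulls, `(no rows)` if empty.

For each row compute duration - plays.
Group by genre; take MAX of the expression per group.
  folk: ids {7, 27, 30} → MAX(duration - plays)=-443
  jazz: ids {11, 28} → MAX(duration - plays)=-404
  pop: ids {15, 16, 21} → MAX(duration - plays)=-1345
  rock: ids {1, 8, 32} → MAX(duration - plays)=-3514

folk | -443 ; jazz | -404 ; pop | -1345 ; rock | -3514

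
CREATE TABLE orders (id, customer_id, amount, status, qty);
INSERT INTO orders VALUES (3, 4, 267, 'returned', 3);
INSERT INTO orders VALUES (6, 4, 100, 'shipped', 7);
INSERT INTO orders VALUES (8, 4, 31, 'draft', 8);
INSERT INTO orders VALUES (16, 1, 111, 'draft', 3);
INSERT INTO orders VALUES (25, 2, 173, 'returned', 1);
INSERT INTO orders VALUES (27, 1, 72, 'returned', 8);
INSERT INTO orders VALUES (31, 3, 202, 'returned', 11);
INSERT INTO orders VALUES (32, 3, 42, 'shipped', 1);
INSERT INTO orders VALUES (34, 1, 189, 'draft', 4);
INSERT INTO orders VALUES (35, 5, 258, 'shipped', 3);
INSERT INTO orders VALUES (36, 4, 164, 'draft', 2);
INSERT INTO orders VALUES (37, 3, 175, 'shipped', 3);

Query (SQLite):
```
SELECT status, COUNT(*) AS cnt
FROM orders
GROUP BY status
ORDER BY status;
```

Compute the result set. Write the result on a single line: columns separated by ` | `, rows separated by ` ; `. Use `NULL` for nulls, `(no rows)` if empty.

draft | 4 ; returned | 4 ; shipped | 4

Partition orders by status; compute COUNT(*) within each group.
  draft: ids {8, 16, 34, 36} → COUNT(*)=4
  returned: ids {3, 25, 27, 31} → COUNT(*)=4
  shipped: ids {6, 32, 35, 37} → COUNT(*)=4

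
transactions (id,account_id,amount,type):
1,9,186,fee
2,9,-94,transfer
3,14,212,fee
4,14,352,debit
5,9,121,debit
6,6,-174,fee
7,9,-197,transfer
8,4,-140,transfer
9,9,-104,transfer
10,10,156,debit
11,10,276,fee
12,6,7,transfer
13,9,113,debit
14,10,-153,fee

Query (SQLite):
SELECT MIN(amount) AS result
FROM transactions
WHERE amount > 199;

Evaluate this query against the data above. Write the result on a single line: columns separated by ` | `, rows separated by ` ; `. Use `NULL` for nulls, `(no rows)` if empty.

Rows where amount > 199 → amount values: [212, 352, 276].
MIN of non-NULL values = 212.

212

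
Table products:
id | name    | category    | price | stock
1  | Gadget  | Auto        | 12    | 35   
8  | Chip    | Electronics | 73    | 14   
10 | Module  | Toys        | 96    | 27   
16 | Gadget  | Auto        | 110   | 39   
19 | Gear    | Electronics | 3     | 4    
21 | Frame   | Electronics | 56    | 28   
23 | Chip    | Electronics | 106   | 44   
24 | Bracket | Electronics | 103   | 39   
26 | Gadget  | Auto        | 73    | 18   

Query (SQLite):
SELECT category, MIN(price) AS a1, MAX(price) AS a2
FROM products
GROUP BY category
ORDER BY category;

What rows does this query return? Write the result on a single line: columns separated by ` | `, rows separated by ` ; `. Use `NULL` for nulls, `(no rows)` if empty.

Group products by category.
Per group compute: MIN(price), MAX(price).
  Auto: ids {1, 16, 26} → MIN(price)=12, MAX(price)=110
  Electronics: ids {8, 19, 21, 23, 24} → MIN(price)=3, MAX(price)=106
  Toys: ids {10} → MIN(price)=96, MAX(price)=96

Auto | 12 | 110 ; Electronics | 3 | 106 ; Toys | 96 | 96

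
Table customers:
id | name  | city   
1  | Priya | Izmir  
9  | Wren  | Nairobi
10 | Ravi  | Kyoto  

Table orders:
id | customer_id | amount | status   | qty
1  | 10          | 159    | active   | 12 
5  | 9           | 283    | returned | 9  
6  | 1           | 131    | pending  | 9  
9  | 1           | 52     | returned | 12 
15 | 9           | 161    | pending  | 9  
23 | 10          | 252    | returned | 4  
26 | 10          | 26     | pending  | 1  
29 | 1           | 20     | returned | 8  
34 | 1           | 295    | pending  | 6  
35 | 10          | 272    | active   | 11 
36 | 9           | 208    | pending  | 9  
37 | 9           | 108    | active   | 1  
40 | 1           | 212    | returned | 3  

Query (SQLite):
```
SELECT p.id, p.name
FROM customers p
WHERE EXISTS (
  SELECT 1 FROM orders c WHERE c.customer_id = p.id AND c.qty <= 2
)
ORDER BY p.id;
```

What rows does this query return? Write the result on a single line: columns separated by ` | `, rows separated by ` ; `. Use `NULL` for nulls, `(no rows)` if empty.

9 | Wren ; 10 | Ravi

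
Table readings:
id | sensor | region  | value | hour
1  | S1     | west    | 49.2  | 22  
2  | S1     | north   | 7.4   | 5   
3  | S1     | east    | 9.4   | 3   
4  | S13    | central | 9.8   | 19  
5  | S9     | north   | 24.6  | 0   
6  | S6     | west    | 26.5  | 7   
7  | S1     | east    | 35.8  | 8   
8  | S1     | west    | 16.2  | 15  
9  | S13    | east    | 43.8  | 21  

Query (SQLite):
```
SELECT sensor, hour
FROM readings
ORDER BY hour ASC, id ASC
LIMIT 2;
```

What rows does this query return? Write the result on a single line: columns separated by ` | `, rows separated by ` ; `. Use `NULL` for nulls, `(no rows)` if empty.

S9 | 0 ; S1 | 3

Sort by hour asc, tiebreak id asc: (0, id=5), (3, id=3), (5, id=2), (7, id=6), (8, id=7) …. Take first 2.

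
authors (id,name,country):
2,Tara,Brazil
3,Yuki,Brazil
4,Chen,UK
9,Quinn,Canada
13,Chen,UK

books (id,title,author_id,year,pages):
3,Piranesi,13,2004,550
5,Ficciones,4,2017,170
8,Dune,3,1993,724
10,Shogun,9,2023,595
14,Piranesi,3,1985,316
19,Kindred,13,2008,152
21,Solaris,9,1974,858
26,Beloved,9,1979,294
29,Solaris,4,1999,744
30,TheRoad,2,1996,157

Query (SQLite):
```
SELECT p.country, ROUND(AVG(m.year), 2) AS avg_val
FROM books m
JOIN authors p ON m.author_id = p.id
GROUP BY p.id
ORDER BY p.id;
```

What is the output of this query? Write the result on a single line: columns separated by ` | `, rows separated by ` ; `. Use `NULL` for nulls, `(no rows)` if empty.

Join each books row to its authors via author_id.
Group joined rows by authors.id; compute ROUND(AVG(m.year), 2) per group.
  2: ids {30} → ROUND(AVG(m.year), 2)=1996
  3: ids {8, 14} → ROUND(AVG(m.year), 2)=1989
  4: ids {5, 29} → ROUND(AVG(m.year), 2)=2008
  9: ids {10, 21, 26} → ROUND(AVG(m.year), 2)=1992
  13: ids {3, 19} → ROUND(AVG(m.year), 2)=2006

Brazil | 1996 ; Brazil | 1989 ; UK | 2008 ; Canada | 1992 ; UK | 2006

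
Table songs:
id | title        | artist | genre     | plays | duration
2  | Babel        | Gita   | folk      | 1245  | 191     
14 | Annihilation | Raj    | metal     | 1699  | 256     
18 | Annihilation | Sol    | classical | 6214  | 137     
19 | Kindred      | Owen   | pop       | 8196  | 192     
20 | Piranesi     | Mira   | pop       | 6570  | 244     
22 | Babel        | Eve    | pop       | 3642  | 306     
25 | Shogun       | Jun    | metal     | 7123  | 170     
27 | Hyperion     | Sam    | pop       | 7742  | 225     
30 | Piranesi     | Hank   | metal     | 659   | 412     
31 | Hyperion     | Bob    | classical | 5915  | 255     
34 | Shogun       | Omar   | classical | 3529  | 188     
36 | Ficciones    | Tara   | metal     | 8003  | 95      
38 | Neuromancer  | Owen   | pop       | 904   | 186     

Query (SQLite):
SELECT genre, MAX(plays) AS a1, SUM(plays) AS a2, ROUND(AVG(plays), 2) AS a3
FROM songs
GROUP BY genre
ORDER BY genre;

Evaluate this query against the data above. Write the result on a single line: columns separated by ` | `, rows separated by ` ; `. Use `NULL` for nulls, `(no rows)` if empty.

classical | 6214 | 15658 | 5219.33 ; folk | 1245 | 1245 | 1245 ; metal | 8003 | 17484 | 4371 ; pop | 8196 | 27054 | 5410.8

Group songs by genre.
Per group compute: MAX(plays), SUM(plays), ROUND(AVG(plays), 2).
  classical: ids {18, 31, 34} → MAX(plays)=6214, SUM(plays)=15658, ROUND(AVG(plays), 2)=5219.33
  folk: ids {2} → MAX(plays)=1245, SUM(plays)=1245, ROUND(AVG(plays), 2)=1245
  metal: ids {14, 25, 30, 36} → MAX(plays)=8003, SUM(plays)=17484, ROUND(AVG(plays), 2)=4371
  pop: ids {19, 20, 22, 27, 38} → MAX(plays)=8196, SUM(plays)=27054, ROUND(AVG(plays), 2)=5410.8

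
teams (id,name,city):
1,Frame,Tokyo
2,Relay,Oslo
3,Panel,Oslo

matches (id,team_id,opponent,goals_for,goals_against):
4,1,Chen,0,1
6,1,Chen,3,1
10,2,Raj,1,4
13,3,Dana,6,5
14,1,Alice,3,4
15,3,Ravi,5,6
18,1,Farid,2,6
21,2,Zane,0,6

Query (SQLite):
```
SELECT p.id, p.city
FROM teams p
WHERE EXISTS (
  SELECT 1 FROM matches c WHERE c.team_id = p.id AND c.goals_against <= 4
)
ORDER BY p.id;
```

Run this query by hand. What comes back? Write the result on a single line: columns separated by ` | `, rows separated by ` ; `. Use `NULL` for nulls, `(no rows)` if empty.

For each teams row, check whether any matches with matching team_id has goals_against <= 4.
Keep rows where that is true.

1 | Tokyo ; 2 | Oslo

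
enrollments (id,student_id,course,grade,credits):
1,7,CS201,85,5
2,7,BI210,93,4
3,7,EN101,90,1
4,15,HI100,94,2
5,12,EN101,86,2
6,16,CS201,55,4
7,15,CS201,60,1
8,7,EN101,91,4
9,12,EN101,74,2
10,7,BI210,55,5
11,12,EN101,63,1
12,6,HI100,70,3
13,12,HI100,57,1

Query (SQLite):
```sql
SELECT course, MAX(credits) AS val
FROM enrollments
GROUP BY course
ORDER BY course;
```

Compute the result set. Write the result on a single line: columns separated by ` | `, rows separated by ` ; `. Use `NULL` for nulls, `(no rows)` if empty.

BI210 | 5 ; CS201 | 5 ; EN101 | 4 ; HI100 | 3

Partition enrollments by course; compute MAX(credits) within each group.
  BI210: ids {2, 10} → MAX(credits)=5
  CS201: ids {1, 6, 7} → MAX(credits)=5
  EN101: ids {3, 5, 8, 9, 11} → MAX(credits)=4
  HI100: ids {4, 12, 13} → MAX(credits)=3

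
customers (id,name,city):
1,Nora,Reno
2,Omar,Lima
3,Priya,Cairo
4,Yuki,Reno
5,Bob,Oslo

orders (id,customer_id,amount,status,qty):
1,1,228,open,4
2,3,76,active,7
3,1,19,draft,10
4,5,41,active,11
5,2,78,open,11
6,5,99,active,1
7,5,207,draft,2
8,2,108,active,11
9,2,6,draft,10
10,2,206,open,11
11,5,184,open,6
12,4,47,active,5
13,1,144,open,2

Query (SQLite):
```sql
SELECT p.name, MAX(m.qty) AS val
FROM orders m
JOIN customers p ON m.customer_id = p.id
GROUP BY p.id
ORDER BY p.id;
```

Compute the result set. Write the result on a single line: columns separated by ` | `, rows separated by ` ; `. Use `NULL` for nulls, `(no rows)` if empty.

Nora | 10 ; Omar | 11 ; Priya | 7 ; Yuki | 5 ; Bob | 11

Join each orders row to its customers via customer_id.
Group joined rows by customers.id; compute MAX(m.qty) per group.
  1: ids {1, 3, 13} → MAX(m.qty)=10
  2: ids {5, 8, 9, 10} → MAX(m.qty)=11
  3: ids {2} → MAX(m.qty)=7
  4: ids {12} → MAX(m.qty)=5
  5: ids {4, 6, 7, 11} → MAX(m.qty)=11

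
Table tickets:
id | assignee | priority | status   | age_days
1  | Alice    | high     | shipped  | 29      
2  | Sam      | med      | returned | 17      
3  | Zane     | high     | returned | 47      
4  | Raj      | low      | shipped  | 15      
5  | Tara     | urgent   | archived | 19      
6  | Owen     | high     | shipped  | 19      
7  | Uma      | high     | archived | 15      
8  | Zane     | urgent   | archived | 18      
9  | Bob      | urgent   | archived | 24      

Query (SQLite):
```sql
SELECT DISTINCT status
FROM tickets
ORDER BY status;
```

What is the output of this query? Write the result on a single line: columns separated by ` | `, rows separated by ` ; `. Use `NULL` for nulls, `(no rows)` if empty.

archived ; returned ; shipped

Collect distinct status values from tickets.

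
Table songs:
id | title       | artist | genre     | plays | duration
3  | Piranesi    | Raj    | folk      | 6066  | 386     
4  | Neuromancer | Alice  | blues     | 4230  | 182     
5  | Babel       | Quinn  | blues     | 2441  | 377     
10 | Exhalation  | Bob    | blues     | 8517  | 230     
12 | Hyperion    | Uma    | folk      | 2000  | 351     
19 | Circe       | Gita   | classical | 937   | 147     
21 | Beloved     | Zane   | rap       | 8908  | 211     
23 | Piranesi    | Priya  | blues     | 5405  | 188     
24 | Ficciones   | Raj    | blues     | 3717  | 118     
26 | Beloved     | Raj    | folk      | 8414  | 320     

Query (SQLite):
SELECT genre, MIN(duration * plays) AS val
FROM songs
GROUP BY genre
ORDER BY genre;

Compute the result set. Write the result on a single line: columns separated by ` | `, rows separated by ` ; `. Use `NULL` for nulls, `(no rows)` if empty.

blues | 438606 ; classical | 137739 ; folk | 702000 ; rap | 1879588

For each row compute duration * plays.
Group by genre; take MIN of the expression per group.
  blues: ids {4, 5, 10, 23, 24} → MIN(duration * plays)=438606
  classical: ids {19} → MIN(duration * plays)=137739
  folk: ids {3, 12, 26} → MIN(duration * plays)=702000
  rap: ids {21} → MIN(duration * plays)=1879588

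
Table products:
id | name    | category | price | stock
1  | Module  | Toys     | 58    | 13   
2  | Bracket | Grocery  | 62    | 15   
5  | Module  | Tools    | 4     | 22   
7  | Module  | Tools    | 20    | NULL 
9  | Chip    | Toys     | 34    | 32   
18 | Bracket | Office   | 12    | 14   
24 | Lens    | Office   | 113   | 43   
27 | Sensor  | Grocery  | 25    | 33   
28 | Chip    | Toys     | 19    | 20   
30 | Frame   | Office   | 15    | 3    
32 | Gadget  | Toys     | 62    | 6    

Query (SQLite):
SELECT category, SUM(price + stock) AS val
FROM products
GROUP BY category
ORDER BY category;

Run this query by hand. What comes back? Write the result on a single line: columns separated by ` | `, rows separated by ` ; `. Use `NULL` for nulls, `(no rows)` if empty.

For each row compute price + stock.
Group by category; take SUM of the expression per group.
  Grocery: ids {2, 27} → SUM(price + stock)=135
  Office: ids {18, 24, 30} → SUM(price + stock)=200
  Tools: ids {5, 7} → SUM(price + stock)=26
  Toys: ids {1, 9, 28, 32} → SUM(price + stock)=244

Grocery | 135 ; Office | 200 ; Tools | 26 ; Toys | 244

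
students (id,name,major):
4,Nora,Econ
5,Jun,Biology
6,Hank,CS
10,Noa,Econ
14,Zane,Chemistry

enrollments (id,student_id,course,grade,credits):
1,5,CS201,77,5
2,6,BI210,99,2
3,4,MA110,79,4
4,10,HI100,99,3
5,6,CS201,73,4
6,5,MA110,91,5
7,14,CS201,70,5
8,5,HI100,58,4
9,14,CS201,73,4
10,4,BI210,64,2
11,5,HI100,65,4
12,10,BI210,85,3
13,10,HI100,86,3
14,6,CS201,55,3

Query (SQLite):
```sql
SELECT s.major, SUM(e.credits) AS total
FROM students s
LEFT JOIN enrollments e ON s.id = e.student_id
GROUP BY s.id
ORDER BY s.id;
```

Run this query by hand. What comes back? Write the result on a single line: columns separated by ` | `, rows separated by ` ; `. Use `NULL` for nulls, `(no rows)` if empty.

Econ | 6 ; Biology | 18 ; CS | 9 ; Econ | 9 ; Chemistry | 9

LEFT JOIN keeps every students row; unmatched ones get NULL for enrollments columns.
Group by students.id and compute SUM(e.credits). SUM over an all-NULL group is NULL.
  4: ids {3, 10} → SUM(e.credits)=6
  5: ids {1, 6, 8, 11} → SUM(e.credits)=18
  6: ids {2, 5, 14} → SUM(e.credits)=9
  10: ids {4, 12, 13} → SUM(e.credits)=9
  14: ids {7, 9} → SUM(e.credits)=9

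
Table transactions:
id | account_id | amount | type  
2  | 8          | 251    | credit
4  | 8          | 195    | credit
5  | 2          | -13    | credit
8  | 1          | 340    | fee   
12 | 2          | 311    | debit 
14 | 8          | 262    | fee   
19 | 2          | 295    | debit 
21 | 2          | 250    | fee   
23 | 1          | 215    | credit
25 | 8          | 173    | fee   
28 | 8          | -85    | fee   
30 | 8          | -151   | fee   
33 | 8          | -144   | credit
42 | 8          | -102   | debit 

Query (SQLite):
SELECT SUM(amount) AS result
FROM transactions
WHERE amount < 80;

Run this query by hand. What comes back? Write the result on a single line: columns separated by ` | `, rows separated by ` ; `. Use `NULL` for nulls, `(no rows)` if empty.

Rows where amount < 80 → amount values: [-13, -85, -151, -144, -102].
SUM of non-NULL values = -495.

-495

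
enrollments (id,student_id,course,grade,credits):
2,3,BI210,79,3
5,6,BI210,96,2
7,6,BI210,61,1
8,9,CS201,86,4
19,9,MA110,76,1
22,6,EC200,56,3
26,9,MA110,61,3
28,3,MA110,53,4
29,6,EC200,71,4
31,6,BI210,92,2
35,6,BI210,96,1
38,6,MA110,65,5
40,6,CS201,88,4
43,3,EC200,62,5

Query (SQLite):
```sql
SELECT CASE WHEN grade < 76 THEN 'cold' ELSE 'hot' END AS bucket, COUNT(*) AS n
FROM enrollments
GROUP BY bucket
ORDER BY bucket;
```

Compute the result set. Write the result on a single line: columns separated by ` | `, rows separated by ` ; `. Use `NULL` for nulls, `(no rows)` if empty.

cold | 7 ; hot | 7

Bucket rows by grade < 76 → 'cold' else 'hot'; count each bucket.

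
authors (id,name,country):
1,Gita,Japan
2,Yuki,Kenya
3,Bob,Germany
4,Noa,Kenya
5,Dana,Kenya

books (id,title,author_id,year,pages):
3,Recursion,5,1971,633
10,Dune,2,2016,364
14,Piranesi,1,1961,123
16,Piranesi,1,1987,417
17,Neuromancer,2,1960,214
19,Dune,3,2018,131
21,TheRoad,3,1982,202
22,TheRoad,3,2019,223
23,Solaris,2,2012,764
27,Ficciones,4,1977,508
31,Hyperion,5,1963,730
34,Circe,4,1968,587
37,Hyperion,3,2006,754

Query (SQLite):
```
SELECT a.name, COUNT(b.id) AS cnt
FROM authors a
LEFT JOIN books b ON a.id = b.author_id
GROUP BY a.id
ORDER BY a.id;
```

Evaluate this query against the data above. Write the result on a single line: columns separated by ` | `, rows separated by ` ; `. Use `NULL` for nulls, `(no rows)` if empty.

LEFT JOIN keeps every authors row; unmatched ones get NULL for books columns.
Group by authors.id and compute COUNT(b.id). COUNT(col) of an all-NULL group is 0.
  1: ids {14, 16} → COUNT(b.id)=2
  2: ids {10, 17, 23} → COUNT(b.id)=3
  3: ids {19, 21, 22, 37} → COUNT(b.id)=4
  4: ids {27, 34} → COUNT(b.id)=2
  5: ids {3, 31} → COUNT(b.id)=2

Gita | 2 ; Yuki | 3 ; Bob | 4 ; Noa | 2 ; Dana | 2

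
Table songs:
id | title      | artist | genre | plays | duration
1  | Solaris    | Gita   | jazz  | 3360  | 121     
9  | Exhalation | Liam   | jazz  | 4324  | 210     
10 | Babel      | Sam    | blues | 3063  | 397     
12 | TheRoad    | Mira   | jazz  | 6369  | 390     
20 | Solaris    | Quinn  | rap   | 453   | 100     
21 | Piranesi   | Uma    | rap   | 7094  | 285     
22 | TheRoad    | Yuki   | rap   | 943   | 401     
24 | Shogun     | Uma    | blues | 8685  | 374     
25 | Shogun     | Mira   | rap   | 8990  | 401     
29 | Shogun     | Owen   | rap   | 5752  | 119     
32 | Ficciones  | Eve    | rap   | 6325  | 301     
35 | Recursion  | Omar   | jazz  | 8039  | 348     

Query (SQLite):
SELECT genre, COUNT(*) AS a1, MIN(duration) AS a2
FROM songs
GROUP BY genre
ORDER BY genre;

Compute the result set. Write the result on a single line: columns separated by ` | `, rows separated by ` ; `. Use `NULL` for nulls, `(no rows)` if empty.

Group songs by genre.
Per group compute: COUNT(*), MIN(duration).
  blues: ids {10, 24} → COUNT(*)=2, MIN(duration)=374
  jazz: ids {1, 9, 12, 35} → COUNT(*)=4, MIN(duration)=121
  rap: ids {20, 21, 22, 25, 29, 32} → COUNT(*)=6, MIN(duration)=100

blues | 2 | 374 ; jazz | 4 | 121 ; rap | 6 | 100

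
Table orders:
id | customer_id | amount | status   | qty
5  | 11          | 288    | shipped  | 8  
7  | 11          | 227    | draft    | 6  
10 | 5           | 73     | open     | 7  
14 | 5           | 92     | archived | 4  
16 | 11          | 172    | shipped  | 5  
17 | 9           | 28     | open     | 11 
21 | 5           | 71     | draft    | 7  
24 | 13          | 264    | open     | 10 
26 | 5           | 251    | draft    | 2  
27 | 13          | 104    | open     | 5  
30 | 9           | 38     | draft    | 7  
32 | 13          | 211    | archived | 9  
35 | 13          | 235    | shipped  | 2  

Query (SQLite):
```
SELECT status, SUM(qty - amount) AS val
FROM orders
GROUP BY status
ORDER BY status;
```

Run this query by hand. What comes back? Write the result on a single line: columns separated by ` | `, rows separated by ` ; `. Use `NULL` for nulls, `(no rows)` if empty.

archived | -290 ; draft | -565 ; open | -436 ; shipped | -680

For each row compute qty - amount.
Group by status; take SUM of the expression per group.
  archived: ids {14, 32} → SUM(qty - amount)=-290
  draft: ids {7, 21, 26, 30} → SUM(qty - amount)=-565
  open: ids {10, 17, 24, 27} → SUM(qty - amount)=-436
  shipped: ids {5, 16, 35} → SUM(qty - amount)=-680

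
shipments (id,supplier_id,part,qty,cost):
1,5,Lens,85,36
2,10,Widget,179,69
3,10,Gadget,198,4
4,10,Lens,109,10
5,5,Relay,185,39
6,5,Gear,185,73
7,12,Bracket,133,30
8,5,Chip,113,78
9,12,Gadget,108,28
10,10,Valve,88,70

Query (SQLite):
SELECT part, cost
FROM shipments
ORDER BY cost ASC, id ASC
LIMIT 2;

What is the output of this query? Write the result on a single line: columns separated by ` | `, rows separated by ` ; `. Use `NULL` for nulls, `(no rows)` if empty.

Gadget | 4 ; Lens | 10

Sort by cost asc, tiebreak id asc: (4, id=3), (10, id=4), (28, id=9), (30, id=7), (36, id=1) …. Take first 2.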